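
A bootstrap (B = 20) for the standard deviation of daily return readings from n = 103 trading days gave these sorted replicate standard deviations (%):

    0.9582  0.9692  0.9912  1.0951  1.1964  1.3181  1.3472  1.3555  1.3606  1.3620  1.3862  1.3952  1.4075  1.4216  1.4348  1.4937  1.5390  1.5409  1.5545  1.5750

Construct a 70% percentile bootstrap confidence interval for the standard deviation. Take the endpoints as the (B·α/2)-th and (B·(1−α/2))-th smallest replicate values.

α = 0.30; lower rank = 20 × 0.150 = 3; upper rank = 20 × 0.850 = 17.
The 3rd smallest replicate is 0.9912; the 17th is 1.5390.

(0.9912, 1.5390)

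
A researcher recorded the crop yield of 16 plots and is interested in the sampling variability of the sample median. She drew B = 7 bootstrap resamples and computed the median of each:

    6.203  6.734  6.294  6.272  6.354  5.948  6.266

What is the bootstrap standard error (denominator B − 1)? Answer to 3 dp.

SE* = 0.233

Bootstrap SE is the standard deviation of the 7 replicate medians.
Mean of replicates: (6.203 + 6.734 + 6.294 + 6.272 + 6.354 + 5.948 + 6.266) / 7 = 44.0710 / 7 = 6.2959
Sum of squared deviations: (−0.0929)² + (+0.4381)² + (−0.0019)² + (−0.0239)² + (+0.0581)² + (−0.3479)² + (−0.0299)² = 0.3264
Variance = 0.3264 / 6 = 0.0544
SE* = √0.0544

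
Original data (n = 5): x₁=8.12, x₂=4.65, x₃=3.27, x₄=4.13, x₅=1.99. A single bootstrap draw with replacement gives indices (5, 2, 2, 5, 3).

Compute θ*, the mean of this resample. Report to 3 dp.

θ* = 3.310

Resample values: 1.99, 4.65, 4.65, 1.99, 3.27.
Mean = (1.99 + 4.65 + 4.65 + 1.99 + 3.27) / 5 = 16.550 / 5 = 3.310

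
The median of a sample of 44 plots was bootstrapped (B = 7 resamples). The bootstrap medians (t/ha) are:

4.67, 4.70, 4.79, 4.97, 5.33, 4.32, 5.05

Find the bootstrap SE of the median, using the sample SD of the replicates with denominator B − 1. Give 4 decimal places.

Bootstrap SE is the standard deviation of the 7 replicate medians.
Mean of replicates: (4.67 + 4.70 + 4.79 + 4.97 + 5.33 + 4.32 + 5.05) / 7 = 33.83000 / 7 = 4.83286
Sum of squared deviations: (−0.16286)² + (−0.13286)² + (−0.04286)² + (+0.13714)² + (+0.49714)² + (−0.51286)² + (+0.21714)² = 0.62214
Variance = 0.62214 / 6 = 0.10369
SE* = √0.10369

SE* = 0.3220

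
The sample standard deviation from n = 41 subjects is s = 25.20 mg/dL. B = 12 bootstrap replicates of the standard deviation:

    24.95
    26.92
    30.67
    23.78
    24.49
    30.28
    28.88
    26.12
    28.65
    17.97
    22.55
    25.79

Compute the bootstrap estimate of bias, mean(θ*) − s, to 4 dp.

bias = +0.7208

mean(θ*) = (24.95 + 26.92 + 30.67 + 23.78 + 24.49 + 30.28 + 28.88 + 26.12 + 28.65 + 17.97 + 22.55 + 25.79) / 12 = 25.92083
bias = 25.92083 − 25.20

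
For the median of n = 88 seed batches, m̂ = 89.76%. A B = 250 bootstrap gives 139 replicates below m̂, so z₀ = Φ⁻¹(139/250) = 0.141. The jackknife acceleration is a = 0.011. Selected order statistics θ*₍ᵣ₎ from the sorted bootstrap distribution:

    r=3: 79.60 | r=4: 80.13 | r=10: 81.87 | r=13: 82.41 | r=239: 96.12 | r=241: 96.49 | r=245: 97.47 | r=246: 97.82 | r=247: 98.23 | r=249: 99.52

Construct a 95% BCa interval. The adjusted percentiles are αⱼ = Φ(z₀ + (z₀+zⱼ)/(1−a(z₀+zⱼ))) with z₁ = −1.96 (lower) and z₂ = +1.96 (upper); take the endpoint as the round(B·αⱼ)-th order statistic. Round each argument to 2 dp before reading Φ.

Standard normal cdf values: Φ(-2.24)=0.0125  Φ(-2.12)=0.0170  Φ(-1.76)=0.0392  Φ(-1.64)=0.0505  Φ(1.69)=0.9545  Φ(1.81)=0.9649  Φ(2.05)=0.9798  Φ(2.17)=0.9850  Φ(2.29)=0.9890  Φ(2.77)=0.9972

(82.41, 98.23)

Lower: z₀ + z₁ = 0.141 + (-1.960) = -1.819; 1 − a(z₀+z₁) = 1 − (0.011)(-1.819) = 1.0200; argument = 0.141 + (-1.819)/1.0200 = -1.6423 → -1.64.
α₁ = Φ(-1.64) = 0.0505; rank = round(250 × 0.0505) = 13; θ*₍13₎ = 82.41.
Upper: z₀ + z₂ = 2.101; 1 − a(z₀+z₂) = 0.9769; argument = 2.2917 → 2.29; α₂ = 0.9890; rank = 247; θ*₍247₎ = 98.23.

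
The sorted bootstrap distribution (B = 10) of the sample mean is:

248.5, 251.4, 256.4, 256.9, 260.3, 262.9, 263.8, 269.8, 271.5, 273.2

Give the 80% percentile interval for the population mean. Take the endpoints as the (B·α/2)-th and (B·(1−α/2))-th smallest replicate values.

(248.5, 271.5)

α = 0.20; lower rank = 10 × 0.100 = 1; upper rank = 10 × 0.900 = 9.
The 1st smallest replicate is 248.5; the 9th is 271.5.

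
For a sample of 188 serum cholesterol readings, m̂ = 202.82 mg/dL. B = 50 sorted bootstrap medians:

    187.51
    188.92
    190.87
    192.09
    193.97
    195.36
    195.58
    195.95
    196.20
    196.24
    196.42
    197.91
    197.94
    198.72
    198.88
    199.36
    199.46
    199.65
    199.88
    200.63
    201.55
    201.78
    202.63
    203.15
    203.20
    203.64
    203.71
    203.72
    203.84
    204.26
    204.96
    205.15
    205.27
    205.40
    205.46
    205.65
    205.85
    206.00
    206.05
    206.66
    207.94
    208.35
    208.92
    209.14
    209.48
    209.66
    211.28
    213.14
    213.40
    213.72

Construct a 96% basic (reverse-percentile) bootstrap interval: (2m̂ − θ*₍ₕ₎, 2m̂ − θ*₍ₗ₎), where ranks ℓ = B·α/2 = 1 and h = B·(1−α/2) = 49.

(192.24, 218.13)

Percentile endpoints at ranks 1 and 49: θ*₍1₎ = 187.51, θ*₍49₎ = 213.40.
Basic interval reflects these around m̂:
  lower = 2 × 202.82 − 213.40 = 192.24
  upper = 2 × 202.82 − 187.51 = 218.13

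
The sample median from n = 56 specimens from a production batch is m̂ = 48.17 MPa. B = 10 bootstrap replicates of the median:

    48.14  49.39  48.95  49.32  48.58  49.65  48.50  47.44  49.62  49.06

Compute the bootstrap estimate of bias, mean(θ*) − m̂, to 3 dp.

mean(θ*) = (48.14 + 49.39 + 48.95 + 49.32 + 48.58 + 49.65 + 48.50 + 47.44 + 49.62 + 49.06) / 10 = 48.8650
bias = 48.8650 − 48.17

bias = +0.695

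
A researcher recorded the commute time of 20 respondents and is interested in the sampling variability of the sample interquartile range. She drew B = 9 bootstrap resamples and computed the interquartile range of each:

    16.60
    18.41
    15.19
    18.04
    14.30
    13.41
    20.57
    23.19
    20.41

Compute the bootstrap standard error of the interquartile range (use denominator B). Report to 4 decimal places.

SE* = 3.0503

Bootstrap SE is the standard deviation of the 9 replicate interquartile ranges.
Mean of replicates: (16.60 + 18.41 + 15.19 + 18.04 + 14.30 + 13.41 + 20.57 + 23.19 + 20.41) / 9 = 160.12000 / 9 = 17.79111
Sum of squared deviations: (−1.19111)² + (+0.61889)² + (−2.60111)² + (+0.24889)² + (−3.49111)² + (−4.38111)² + (+2.77889)² + (+5.39889)² + (+2.61889)² = 83.74029
Variance = 83.74029 / 9 = 9.30448
SE* = √9.30448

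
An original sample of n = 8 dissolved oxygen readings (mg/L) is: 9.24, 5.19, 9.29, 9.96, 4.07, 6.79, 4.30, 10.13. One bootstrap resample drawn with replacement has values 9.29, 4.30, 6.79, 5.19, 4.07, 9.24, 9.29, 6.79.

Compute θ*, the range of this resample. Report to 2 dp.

Range = 9.29 − 4.07 = 5.22

θ* = 5.22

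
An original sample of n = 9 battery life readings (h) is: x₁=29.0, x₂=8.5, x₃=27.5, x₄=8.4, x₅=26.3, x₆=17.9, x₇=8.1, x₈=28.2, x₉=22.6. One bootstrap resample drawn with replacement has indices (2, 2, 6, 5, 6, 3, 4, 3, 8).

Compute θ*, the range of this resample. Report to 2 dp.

θ* = 19.80

Resample values: 8.5, 8.5, 17.9, 26.3, 17.9, 27.5, 8.4, 27.5, 28.2.
Range = 28.2 − 8.4 = 19.80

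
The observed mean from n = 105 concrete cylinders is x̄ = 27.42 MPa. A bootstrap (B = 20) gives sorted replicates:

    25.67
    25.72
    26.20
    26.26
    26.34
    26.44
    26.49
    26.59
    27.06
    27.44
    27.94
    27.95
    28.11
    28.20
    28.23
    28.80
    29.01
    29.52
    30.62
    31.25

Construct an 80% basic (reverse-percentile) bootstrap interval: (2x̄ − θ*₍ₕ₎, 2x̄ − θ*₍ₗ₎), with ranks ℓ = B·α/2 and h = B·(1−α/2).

Percentile endpoints at ranks 2 and 18: θ*₍2₎ = 25.72, θ*₍18₎ = 29.52.
Basic interval reflects these around x̄:
  lower = 2 × 27.42 − 29.52 = 25.32
  upper = 2 × 27.42 − 25.72 = 29.12

(25.32, 29.12)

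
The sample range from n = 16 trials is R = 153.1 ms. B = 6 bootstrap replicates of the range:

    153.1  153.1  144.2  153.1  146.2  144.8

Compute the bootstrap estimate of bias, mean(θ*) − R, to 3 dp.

mean(θ*) = (153.1 + 153.1 + 144.2 + 153.1 + 146.2 + 144.8) / 6 = 149.0833
bias = 149.0833 − 153.1

bias = −4.017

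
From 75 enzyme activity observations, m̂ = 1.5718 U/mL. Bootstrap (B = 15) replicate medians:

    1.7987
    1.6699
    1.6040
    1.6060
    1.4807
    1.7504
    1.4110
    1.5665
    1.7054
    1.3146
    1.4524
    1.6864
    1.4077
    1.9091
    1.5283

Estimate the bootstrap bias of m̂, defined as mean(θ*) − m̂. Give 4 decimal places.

mean(θ*) = (1.7987 + 1.6699 + 1.6040 + 1.6060 + 1.4807 + 1.7504 + 1.4110 + 1.5665 + 1.7054 + 1.3146 + 1.4524 + 1.6864 + 1.4077 + 1.9091 + 1.5283) / 15 = 1.59274
bias = 1.59274 − 1.5718

bias = +0.0209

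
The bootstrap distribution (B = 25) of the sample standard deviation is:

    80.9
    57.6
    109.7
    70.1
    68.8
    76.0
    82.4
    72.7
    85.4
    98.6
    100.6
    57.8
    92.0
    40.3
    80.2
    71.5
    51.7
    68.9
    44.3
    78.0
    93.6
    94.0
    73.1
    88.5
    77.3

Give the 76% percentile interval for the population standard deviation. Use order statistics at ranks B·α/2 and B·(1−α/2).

Sorted replicates: 40.3, 44.3, 51.7, 57.6, 57.8, 68.8, 68.9, 70.1, 71.5, 72.7, 73.1, 76.0, 77.3, 78.0, 80.2, 80.9, 82.4, 85.4, 88.5, 92.0, 93.6, 94.0, 98.6, 100.6, 109.7
α = 0.24; lower rank = 25 × 0.120 = 3; upper rank = 25 × 0.880 = 22.
The 3rd smallest replicate is 51.7; the 22nd is 94.0.

(51.7, 94.0)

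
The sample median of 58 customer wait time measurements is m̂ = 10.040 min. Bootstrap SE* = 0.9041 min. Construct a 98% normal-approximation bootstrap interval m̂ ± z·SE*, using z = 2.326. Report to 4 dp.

Margin = 2.326 × 0.9041 = 2.10294
Interval: 10.040 ± 2.10294

(7.9371, 12.1429)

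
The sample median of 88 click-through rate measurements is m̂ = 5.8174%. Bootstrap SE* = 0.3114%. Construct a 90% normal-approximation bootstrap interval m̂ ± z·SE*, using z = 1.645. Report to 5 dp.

(5.30515, 6.32965)

Margin = 1.645 × 0.3114 = 0.512253
Interval: 5.8174 ± 0.512253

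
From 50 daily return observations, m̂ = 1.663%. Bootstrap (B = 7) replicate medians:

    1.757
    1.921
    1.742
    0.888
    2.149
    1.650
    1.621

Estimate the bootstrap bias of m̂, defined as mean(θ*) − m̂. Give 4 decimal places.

bias = +0.0124

mean(θ*) = (1.757 + 1.921 + 1.742 + 0.888 + 2.149 + 1.650 + 1.621) / 7 = 1.67543
bias = 1.67543 − 1.663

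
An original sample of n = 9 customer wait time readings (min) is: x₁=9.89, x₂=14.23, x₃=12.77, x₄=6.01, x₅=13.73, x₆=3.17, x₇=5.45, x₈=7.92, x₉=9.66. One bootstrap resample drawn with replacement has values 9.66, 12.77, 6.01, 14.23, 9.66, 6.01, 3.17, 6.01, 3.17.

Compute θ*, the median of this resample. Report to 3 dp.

θ* = 6.010

Sorted: 3.17, 3.17, 6.01, 6.01, 6.01, 9.66, 9.66, 12.77, 14.23
Median = middle value = 6.010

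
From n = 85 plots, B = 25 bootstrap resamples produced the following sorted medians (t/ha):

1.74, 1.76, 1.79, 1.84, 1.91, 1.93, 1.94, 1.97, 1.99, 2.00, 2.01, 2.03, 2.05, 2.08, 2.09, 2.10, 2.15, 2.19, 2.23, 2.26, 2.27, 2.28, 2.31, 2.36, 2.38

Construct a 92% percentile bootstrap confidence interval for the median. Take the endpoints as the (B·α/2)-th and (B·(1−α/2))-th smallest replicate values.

α = 0.08; lower rank = 25 × 0.040 = 1; upper rank = 25 × 0.960 = 24.
The 1st smallest replicate is 1.74; the 24th is 2.36.

(1.74, 2.36)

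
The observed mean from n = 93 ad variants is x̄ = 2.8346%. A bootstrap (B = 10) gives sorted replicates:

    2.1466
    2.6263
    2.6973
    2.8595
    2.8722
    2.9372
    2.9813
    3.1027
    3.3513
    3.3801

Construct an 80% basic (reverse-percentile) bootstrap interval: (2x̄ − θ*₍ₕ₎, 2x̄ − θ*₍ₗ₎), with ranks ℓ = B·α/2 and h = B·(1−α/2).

Percentile endpoints at ranks 1 and 9: θ*₍1₎ = 2.1466, θ*₍9₎ = 3.3513.
Basic interval reflects these around x̄:
  lower = 2 × 2.8346 − 3.3513 = 2.3179
  upper = 2 × 2.8346 − 2.1466 = 3.5226

(2.3179, 3.5226)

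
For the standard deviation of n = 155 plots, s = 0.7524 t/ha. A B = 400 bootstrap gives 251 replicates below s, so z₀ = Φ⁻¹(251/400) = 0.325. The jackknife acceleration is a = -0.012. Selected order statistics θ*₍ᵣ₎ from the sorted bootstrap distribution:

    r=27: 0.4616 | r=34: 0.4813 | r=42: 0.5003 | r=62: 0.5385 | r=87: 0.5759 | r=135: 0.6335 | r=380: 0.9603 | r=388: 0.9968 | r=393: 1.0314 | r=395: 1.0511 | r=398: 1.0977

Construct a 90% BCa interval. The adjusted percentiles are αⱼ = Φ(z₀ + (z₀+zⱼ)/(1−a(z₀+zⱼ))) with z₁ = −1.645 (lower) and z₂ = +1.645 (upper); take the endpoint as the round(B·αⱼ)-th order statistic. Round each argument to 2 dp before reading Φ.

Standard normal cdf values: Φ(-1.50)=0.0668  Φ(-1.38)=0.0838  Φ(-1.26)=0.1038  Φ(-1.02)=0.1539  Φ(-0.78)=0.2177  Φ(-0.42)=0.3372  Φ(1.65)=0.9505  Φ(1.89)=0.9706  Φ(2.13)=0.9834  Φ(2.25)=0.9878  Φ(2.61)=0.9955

(0.5385, 1.0511)

Lower: z₀ + z₁ = 0.325 + (-1.645) = -1.320; 1 − a(z₀+z₁) = 1 − (-0.012)(-1.320) = 0.9842; argument = 0.325 + (-1.320)/0.9842 = -1.0162 → -1.02.
α₁ = Φ(-1.02) = 0.1539; rank = round(400 × 0.1539) = 62; θ*₍62₎ = 0.5385.
Upper: z₀ + z₂ = 1.970; 1 − a(z₀+z₂) = 1.0236; argument = 2.2495 → 2.25; α₂ = 0.9878; rank = 395; θ*₍395₎ = 1.0511.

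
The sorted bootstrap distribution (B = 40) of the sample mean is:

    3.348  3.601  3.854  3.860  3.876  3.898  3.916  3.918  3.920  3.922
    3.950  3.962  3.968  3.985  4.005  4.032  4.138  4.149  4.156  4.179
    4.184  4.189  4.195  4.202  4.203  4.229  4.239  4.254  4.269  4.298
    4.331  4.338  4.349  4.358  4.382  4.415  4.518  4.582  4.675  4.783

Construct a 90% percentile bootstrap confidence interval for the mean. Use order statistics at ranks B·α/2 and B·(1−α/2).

(3.601, 4.582)

α = 0.10; lower rank = 40 × 0.050 = 2; upper rank = 40 × 0.950 = 38.
The 2nd smallest replicate is 3.601; the 38th is 4.582.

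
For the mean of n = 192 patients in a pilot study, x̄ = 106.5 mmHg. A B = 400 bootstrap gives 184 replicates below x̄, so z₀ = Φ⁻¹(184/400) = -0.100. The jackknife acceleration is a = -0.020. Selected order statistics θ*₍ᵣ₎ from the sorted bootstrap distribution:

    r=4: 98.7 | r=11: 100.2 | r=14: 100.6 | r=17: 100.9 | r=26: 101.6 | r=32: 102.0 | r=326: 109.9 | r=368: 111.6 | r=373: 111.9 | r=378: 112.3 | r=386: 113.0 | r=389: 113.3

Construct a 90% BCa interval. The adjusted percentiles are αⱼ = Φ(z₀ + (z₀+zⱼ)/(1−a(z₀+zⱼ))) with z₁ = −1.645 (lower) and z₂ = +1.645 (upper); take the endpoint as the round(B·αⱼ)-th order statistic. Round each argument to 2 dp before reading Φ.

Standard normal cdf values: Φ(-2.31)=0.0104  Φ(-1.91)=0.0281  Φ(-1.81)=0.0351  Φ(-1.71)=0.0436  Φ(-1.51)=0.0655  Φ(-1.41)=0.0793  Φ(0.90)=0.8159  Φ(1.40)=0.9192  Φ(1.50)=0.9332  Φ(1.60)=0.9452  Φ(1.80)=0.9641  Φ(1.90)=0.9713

(100.2, 111.6)

Lower: z₀ + z₁ = -0.100 + (-1.645) = -1.745; 1 − a(z₀+z₁) = 1 − (-0.020)(-1.745) = 0.9651; argument = -0.100 + (-1.745)/0.9651 = -1.9081 → -1.91.
α₁ = Φ(-1.91) = 0.0281; rank = round(400 × 0.0281) = 11; θ*₍11₎ = 100.2.
Upper: z₀ + z₂ = 1.545; 1 − a(z₀+z₂) = 1.0309; argument = 1.3987 → 1.40; α₂ = 0.9192; rank = 368; θ*₍368₎ = 111.6.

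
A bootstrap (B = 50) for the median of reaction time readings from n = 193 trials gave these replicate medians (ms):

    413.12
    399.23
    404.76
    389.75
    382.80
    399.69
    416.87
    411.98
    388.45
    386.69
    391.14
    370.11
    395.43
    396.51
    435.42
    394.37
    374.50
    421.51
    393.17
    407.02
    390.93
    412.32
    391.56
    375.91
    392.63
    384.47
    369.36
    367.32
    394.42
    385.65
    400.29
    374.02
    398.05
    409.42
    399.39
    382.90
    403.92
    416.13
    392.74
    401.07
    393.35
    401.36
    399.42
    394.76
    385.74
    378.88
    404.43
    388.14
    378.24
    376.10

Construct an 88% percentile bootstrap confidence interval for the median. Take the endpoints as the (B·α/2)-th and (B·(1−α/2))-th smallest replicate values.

(370.11, 416.13)

Sorted replicates: 367.32, 369.36, 370.11, 374.02, 374.50, 375.91, 376.10, 378.24, 378.88, 382.80, 382.90, 384.47, 385.65, 385.74, 386.69, 388.14, 388.45, 389.75, 390.93, 391.14, 391.56, 392.63, 392.74, 393.17, 393.35, 394.37, 394.42, 394.76, 395.43, 396.51, 398.05, 399.23, 399.39, 399.42, 399.69, 400.29, 401.07, 401.36, 403.92, 404.43, 404.76, 407.02, 409.42, 411.98, 412.32, 413.12, 416.13, 416.87, 421.51, 435.42
α = 0.12; lower rank = 50 × 0.060 = 3; upper rank = 50 × 0.940 = 47.
The 3rd smallest replicate is 370.11; the 47th is 416.13.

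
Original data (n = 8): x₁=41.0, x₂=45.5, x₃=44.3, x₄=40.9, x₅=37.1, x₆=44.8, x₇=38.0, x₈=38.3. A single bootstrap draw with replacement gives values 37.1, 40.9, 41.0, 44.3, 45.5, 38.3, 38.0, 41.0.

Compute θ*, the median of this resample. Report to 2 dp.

Sorted: 37.1, 38.0, 38.3, 40.9, 41.0, 41.0, 44.3, 45.5
Median = average of the two middle values = 40.95

θ* = 40.95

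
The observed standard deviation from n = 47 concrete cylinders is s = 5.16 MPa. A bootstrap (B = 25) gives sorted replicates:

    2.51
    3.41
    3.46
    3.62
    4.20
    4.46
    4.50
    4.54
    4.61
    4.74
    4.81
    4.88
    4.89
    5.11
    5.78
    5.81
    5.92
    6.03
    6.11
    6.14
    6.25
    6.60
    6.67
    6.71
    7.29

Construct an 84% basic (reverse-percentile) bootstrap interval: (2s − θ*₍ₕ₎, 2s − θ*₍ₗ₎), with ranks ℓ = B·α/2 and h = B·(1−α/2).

Percentile endpoints at ranks 2 and 23: θ*₍2₎ = 3.41, θ*₍23₎ = 6.67.
Basic interval reflects these around s:
  lower = 2 × 5.16 − 6.67 = 3.65
  upper = 2 × 5.16 − 3.41 = 6.91

(3.65, 6.91)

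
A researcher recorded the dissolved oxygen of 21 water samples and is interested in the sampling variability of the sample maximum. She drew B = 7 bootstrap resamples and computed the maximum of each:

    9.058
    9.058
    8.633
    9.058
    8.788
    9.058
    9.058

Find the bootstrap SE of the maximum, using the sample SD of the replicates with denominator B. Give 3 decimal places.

Bootstrap SE is the standard deviation of the 7 replicate maximums.
Mean of replicates: (9.058 + 9.058 + 8.633 + 9.058 + 8.788 + 9.058 + 9.058) / 7 = 62.7110 / 7 = 8.9587
Sum of squared deviations: (+0.0993)² + (+0.0993)² + (−0.3257)² + (+0.0993)² + (−0.1707)² + (+0.0993)² + (+0.0993)² = 0.1845
Variance = 0.1845 / 7 = 0.0264
SE* = √0.0264

SE* = 0.162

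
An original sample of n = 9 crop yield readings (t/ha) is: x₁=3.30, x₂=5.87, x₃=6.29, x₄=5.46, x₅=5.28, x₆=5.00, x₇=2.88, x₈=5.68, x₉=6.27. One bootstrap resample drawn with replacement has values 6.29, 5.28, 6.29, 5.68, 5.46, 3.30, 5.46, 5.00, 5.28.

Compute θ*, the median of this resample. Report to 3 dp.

θ* = 5.460

Sorted: 3.30, 5.00, 5.28, 5.28, 5.46, 5.46, 5.68, 6.29, 6.29
Median = middle value = 5.460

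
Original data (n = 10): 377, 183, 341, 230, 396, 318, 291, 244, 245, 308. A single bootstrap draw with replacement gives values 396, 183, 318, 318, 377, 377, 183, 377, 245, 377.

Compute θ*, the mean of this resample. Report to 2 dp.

Mean = (396 + 183 + 318 + 318 + 377 + 377 + 183 + 377 + 245 + 377) / 10 = 3151.0 / 10 = 315.10

θ* = 315.10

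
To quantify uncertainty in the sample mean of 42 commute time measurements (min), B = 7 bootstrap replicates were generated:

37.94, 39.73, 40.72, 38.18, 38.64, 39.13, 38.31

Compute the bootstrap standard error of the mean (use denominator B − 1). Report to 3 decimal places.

Bootstrap SE is the standard deviation of the 7 replicate means.
Mean of replicates: (37.94 + 39.73 + 40.72 + 38.18 + 38.64 + 39.13 + 38.31) / 7 = 272.6500 / 7 = 38.9500
Sum of squared deviations: (−1.0100)² + (+0.7800)² + (+1.7700)² + (−0.7700)² + (−0.3100)² + (+0.1800)² + (−0.6400)² = 5.8924
Variance = 5.8924 / 6 = 0.9821
SE* = √0.9821

SE* = 0.991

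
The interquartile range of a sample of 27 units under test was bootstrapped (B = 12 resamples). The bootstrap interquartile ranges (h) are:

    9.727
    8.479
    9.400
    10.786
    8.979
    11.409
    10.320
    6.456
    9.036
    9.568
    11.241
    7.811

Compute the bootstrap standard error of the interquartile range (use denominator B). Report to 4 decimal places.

Bootstrap SE is the standard deviation of the 12 replicate interquartile ranges.
Mean of replicates: (9.727 + 8.479 + 9.400 + 10.786 + 8.979 + 11.409 + 10.320 + 6.456 + 9.036 + 9.568 + 11.241 + 7.811) / 12 = 113.21200 / 12 = 9.43433
Sum of squared deviations: (+0.29267)² + (−0.95533)² + (−0.03433)² + (+1.35167)² + (−0.45533)² + (+1.97467)² + (+0.88567)² + (−2.97833)² + (−0.39833)² + (+0.13367)² + (+1.80667)² + (−1.62333)² = 22.66380
Variance = 22.66380 / 12 = 1.88865
SE* = √1.88865

SE* = 1.3743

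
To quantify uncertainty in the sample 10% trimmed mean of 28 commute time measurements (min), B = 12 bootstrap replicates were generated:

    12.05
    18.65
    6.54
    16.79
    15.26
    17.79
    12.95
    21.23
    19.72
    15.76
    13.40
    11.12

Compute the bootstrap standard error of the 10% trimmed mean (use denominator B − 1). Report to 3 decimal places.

Bootstrap SE is the standard deviation of the 12 replicate 10% trimmed means.
Mean of replicates: (12.05 + 18.65 + 6.54 + 16.79 + 15.26 + 17.79 + 12.95 + 21.23 + 19.72 + 15.76 + 13.40 + 11.12) / 12 = 181.2600 / 12 = 15.1050
Sum of squared deviations: (−3.0550)² + (+3.5450)² + (−8.5650)² + (+1.6850)² + (+0.1550)² + (+2.6850)² + (−2.1550)² + (+6.1250)² + (+4.6150)² + (+0.6550)² + (−1.7050)² + (−3.9850)² = 188.0059
Variance = 188.0059 / 11 = 17.0914
SE* = √17.0914

SE* = 4.134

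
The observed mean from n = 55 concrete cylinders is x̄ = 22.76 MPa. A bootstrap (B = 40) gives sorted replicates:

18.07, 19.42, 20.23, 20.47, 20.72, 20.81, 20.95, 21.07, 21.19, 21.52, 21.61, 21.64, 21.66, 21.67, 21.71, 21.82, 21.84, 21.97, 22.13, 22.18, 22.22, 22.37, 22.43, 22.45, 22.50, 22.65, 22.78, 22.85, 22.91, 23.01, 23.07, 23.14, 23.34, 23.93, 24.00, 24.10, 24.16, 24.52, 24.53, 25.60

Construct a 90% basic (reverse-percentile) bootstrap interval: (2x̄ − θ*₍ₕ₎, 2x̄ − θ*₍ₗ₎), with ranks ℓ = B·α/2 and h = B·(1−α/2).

Percentile endpoints at ranks 2 and 38: θ*₍2₎ = 19.42, θ*₍38₎ = 24.52.
Basic interval reflects these around x̄:
  lower = 2 × 22.76 − 24.52 = 21.00
  upper = 2 × 22.76 − 19.42 = 26.10

(21.00, 26.10)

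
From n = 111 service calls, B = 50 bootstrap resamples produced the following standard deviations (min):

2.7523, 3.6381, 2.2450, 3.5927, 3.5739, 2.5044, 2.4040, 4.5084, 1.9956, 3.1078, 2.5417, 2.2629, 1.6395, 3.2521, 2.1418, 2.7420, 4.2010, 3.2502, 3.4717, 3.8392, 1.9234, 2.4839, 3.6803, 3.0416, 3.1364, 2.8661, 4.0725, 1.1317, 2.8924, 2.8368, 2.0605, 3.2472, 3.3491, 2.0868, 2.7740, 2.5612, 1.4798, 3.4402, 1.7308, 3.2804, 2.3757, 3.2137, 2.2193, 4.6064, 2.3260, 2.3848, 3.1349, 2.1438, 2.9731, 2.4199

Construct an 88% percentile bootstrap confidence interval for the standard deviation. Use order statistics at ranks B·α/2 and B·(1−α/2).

(1.6395, 4.0725)

Sorted replicates: 1.1317, 1.4798, 1.6395, 1.7308, 1.9234, 1.9956, 2.0605, 2.0868, 2.1418, 2.1438, 2.2193, 2.2450, 2.2629, 2.3260, 2.3757, 2.3848, 2.4040, 2.4199, 2.4839, 2.5044, 2.5417, 2.5612, 2.7420, 2.7523, 2.7740, 2.8368, 2.8661, 2.8924, 2.9731, 3.0416, 3.1078, 3.1349, 3.1364, 3.2137, 3.2472, 3.2502, 3.2521, 3.2804, 3.3491, 3.4402, 3.4717, 3.5739, 3.5927, 3.6381, 3.6803, 3.8392, 4.0725, 4.2010, 4.5084, 4.6064
α = 0.12; lower rank = 50 × 0.060 = 3; upper rank = 50 × 0.940 = 47.
The 3rd smallest replicate is 1.6395; the 47th is 4.0725.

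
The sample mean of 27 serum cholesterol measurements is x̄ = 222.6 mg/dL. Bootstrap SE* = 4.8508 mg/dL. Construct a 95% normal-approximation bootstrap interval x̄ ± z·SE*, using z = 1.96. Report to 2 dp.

Margin = 1.96 × 4.8508 = 9.508
Interval: 222.6 ± 9.508

(213.09, 232.11)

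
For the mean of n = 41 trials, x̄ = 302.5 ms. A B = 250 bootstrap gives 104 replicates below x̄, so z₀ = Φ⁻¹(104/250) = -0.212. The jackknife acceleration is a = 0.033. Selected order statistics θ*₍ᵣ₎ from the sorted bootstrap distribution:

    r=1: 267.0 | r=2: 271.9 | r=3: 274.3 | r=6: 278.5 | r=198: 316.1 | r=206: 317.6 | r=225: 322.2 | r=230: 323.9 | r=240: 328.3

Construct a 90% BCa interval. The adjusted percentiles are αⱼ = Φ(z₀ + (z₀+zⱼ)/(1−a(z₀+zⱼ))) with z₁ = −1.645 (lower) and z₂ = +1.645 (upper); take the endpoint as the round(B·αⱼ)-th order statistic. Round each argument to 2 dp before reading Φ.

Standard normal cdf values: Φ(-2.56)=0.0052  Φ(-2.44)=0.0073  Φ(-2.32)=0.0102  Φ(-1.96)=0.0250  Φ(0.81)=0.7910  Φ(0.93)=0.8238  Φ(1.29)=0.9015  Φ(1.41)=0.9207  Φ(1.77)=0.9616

(278.5, 322.2)

Lower: z₀ + z₁ = -0.212 + (-1.645) = -1.857; 1 − a(z₀+z₁) = 1 − (0.033)(-1.857) = 1.0613; argument = -0.212 + (-1.857)/1.0613 = -1.9618 → -1.96.
α₁ = Φ(-1.96) = 0.0250; rank = round(250 × 0.0250) = 6; θ*₍6₎ = 278.5.
Upper: z₀ + z₂ = 1.433; 1 − a(z₀+z₂) = 0.9527; argument = 1.2921 → 1.29; α₂ = 0.9015; rank = 225; θ*₍225₎ = 322.2.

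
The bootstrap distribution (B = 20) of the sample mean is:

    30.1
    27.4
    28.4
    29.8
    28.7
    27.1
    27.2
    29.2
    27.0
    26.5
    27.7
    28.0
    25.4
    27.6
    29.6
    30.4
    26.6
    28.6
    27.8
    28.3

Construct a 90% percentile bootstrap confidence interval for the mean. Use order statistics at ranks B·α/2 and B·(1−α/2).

(25.4, 30.1)

Sorted replicates: 25.4, 26.5, 26.6, 27.0, 27.1, 27.2, 27.4, 27.6, 27.7, 27.8, 28.0, 28.3, 28.4, 28.6, 28.7, 29.2, 29.6, 29.8, 30.1, 30.4
α = 0.10; lower rank = 20 × 0.050 = 1; upper rank = 20 × 0.950 = 19.
The 1st smallest replicate is 25.4; the 19th is 30.1.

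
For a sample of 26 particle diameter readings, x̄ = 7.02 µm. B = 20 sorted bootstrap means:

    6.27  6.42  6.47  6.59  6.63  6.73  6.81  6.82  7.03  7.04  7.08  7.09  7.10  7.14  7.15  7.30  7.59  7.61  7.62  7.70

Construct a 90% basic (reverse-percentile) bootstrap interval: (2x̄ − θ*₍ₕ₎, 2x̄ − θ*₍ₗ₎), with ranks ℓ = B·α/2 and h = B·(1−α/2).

(6.42, 7.77)

Percentile endpoints at ranks 1 and 19: θ*₍1₎ = 6.27, θ*₍19₎ = 7.62.
Basic interval reflects these around x̄:
  lower = 2 × 7.02 − 7.62 = 6.42
  upper = 2 × 7.02 − 6.27 = 7.77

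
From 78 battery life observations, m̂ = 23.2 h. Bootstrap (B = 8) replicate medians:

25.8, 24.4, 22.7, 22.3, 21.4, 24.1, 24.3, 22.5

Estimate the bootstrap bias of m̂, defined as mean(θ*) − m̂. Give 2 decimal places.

mean(θ*) = (25.8 + 24.4 + 22.7 + 22.3 + 21.4 + 24.1 + 24.3 + 22.5) / 8 = 23.438
bias = 23.438 − 23.2

bias = +0.24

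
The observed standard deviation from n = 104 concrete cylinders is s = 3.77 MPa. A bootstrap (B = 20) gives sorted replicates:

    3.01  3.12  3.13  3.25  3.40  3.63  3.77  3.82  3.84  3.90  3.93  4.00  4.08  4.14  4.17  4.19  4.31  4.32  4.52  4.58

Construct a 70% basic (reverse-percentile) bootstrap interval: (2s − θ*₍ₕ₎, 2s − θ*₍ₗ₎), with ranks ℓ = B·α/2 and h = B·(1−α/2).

(3.23, 4.41)

Percentile endpoints at ranks 3 and 17: θ*₍3₎ = 3.13, θ*₍17₎ = 4.31.
Basic interval reflects these around s:
  lower = 2 × 3.77 − 4.31 = 3.23
  upper = 2 × 3.77 − 3.13 = 4.41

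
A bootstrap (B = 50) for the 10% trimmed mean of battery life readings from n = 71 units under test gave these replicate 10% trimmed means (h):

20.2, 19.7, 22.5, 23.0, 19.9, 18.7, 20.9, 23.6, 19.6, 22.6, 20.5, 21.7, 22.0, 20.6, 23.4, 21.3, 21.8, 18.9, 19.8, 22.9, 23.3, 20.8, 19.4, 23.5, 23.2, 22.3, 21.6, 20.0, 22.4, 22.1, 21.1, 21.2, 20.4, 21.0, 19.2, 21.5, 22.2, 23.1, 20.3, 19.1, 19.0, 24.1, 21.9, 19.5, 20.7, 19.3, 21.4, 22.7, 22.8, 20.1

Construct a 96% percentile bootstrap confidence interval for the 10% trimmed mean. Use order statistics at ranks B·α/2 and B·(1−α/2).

Sorted replicates: 18.7, 18.9, 19.0, 19.1, 19.2, 19.3, 19.4, 19.5, 19.6, 19.7, 19.8, 19.9, 20.0, 20.1, 20.2, 20.3, 20.4, 20.5, 20.6, 20.7, 20.8, 20.9, 21.0, 21.1, 21.2, 21.3, 21.4, 21.5, 21.6, 21.7, 21.8, 21.9, 22.0, 22.1, 22.2, 22.3, 22.4, 22.5, 22.6, 22.7, 22.8, 22.9, 23.0, 23.1, 23.2, 23.3, 23.4, 23.5, 23.6, 24.1
α = 0.04; lower rank = 50 × 0.020 = 1; upper rank = 50 × 0.980 = 49.
The 1st smallest replicate is 18.7; the 49th is 23.6.

(18.7, 23.6)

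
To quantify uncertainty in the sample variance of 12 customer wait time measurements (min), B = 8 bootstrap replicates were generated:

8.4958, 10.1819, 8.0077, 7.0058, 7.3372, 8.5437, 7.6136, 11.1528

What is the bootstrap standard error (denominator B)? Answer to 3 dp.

Bootstrap SE is the standard deviation of the 8 replicate variances.
Mean of replicates: (8.4958 + 10.1819 + 8.0077 + 7.0058 + 7.3372 + 8.5437 + 7.6136 + 11.1528) / 8 = 68.33850 / 8 = 8.54231
Sum of squared deviations: (−0.04651)² + (+1.63959)² + (−0.53461)² + (−1.53651)² + (−1.20511)² + (+0.00139)² + (−0.92871)² + (+2.61049)² = 14.46654
Variance = 14.46654 / 8 = 1.80832
SE* = √1.80832

SE* = 1.345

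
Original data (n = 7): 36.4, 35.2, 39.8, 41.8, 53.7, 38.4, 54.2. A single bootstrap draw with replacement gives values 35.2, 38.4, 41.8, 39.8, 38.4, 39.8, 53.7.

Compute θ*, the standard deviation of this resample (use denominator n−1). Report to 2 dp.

Mean = 41.0143; sum of squared deviations = 211.9686
s² = 211.9686 / 6 = 35.3281
s = √35.3281 = 5.94

θ* = 5.94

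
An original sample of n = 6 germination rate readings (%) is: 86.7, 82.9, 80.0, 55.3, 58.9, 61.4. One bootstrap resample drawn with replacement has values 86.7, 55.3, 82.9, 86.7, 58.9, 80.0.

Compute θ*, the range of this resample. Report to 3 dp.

Range = 86.7 − 55.3 = 31.400

θ* = 31.400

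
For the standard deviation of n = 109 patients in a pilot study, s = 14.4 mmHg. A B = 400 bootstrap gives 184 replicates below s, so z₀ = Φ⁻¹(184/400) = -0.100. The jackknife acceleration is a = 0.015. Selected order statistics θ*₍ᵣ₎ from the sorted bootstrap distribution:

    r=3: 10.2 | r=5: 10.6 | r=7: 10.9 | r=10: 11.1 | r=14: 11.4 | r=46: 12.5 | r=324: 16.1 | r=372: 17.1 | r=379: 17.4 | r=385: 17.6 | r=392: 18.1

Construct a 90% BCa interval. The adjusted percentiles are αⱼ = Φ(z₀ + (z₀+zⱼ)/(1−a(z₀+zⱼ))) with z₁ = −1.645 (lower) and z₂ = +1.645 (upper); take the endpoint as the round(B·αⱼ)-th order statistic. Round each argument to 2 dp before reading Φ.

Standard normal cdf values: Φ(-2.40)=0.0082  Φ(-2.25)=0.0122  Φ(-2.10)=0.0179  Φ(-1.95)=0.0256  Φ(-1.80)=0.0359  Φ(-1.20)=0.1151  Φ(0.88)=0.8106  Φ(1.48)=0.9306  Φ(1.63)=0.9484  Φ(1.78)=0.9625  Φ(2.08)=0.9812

(11.4, 17.1)

Lower: z₀ + z₁ = -0.100 + (-1.645) = -1.745; 1 − a(z₀+z₁) = 1 − (0.015)(-1.745) = 1.0262; argument = -0.100 + (-1.745)/1.0262 = -1.8005 → -1.80.
α₁ = Φ(-1.80) = 0.0359; rank = round(400 × 0.0359) = 14; θ*₍14₎ = 11.4.
Upper: z₀ + z₂ = 1.545; 1 − a(z₀+z₂) = 0.9768; argument = 1.4817 → 1.48; α₂ = 0.9306; rank = 372; θ*₍372₎ = 17.1.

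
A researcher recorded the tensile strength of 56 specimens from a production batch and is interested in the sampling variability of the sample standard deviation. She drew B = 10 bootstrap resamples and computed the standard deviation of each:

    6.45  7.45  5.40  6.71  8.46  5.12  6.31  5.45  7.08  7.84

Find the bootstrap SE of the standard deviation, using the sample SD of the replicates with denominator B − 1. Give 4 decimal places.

SE* = 1.1063

Bootstrap SE is the standard deviation of the 10 replicate standard deviations.
Mean of replicates: (6.45 + 7.45 + 5.40 + 6.71 + 8.46 + 5.12 + 6.31 + 5.45 + 7.08 + 7.84) / 10 = 66.27000 / 10 = 6.62700
Sum of squared deviations: (−0.17700)² + (+0.82300)² + (−1.22700)² + (+0.08300)² + (+1.83300)² + (−1.50700)² + (−0.31700)² + (−1.17700)² + (+0.45300)² + (+1.21300)² = 11.01441
Variance = 11.01441 / 9 = 1.22382
SE* = √1.22382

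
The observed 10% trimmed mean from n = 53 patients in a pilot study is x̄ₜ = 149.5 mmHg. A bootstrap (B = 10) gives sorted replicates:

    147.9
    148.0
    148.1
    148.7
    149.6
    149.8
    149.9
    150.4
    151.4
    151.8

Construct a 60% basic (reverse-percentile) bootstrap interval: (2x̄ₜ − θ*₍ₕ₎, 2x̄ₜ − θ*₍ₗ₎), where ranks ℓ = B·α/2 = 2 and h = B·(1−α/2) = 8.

Percentile endpoints at ranks 2 and 8: θ*₍2₎ = 148.0, θ*₍8₎ = 150.4.
Basic interval reflects these around x̄ₜ:
  lower = 2 × 149.5 − 150.4 = 148.6
  upper = 2 × 149.5 − 148.0 = 151.0

(148.6, 151.0)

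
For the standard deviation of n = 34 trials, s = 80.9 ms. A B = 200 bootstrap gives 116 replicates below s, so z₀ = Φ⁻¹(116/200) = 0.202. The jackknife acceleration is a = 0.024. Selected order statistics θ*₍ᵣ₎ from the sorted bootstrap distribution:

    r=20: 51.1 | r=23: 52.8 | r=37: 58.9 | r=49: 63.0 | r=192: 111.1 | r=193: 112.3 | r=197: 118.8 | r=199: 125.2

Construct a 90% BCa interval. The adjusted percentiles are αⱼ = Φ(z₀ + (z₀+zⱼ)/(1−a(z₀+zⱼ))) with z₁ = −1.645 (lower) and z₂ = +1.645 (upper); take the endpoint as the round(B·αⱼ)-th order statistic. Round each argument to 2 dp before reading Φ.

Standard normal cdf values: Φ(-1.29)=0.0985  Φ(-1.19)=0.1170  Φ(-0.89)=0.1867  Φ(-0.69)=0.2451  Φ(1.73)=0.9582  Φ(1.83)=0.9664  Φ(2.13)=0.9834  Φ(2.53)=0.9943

Lower: z₀ + z₁ = 0.202 + (-1.645) = -1.443; 1 − a(z₀+z₁) = 1 − (0.024)(-1.443) = 1.0346; argument = 0.202 + (-1.443)/1.0346 = -1.1927 → -1.19.
α₁ = Φ(-1.19) = 0.1170; rank = round(200 × 0.1170) = 23; θ*₍23₎ = 52.8.
Upper: z₀ + z₂ = 1.847; 1 − a(z₀+z₂) = 0.9557; argument = 2.1347 → 2.13; α₂ = 0.9834; rank = 197; θ*₍197₎ = 118.8.

(52.8, 118.8)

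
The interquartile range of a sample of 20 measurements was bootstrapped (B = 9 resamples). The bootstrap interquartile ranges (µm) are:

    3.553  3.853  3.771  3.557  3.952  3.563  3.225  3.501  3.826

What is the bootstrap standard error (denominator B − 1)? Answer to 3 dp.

Bootstrap SE is the standard deviation of the 9 replicate interquartile ranges.
Mean of replicates: (3.553 + 3.853 + 3.771 + 3.557 + 3.952 + 3.563 + 3.225 + 3.501 + 3.826) / 9 = 32.8010 / 9 = 3.6446
Sum of squared deviations: (−0.0916)² + (+0.2084)² + (+0.1264)² + (−0.0876)² + (+0.3074)² + (−0.0816)² + (−0.4196)² + (−0.1436)² + (+0.1814)² = 0.4062
Variance = 0.4062 / 8 = 0.0508
SE* = √0.0508

SE* = 0.225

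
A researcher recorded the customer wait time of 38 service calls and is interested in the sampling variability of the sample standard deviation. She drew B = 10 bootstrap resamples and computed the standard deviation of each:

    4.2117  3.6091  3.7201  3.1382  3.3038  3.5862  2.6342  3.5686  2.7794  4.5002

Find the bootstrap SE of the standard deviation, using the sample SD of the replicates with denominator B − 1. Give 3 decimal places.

SE* = 0.579

Bootstrap SE is the standard deviation of the 10 replicate standard deviations.
Mean of replicates: (4.2117 + 3.6091 + 3.7201 + 3.1382 + 3.3038 + 3.5862 + 2.6342 + 3.5686 + 2.7794 + 4.5002) / 10 = 35.05150 / 10 = 3.50515
Sum of squared deviations: (+0.70655)² + (+0.10395)² + (+0.21495)² + (−0.36695)² + (−0.20135)² + (+0.08105)² + (−0.87095)² + (+0.06345)² + (−0.72575)² + (+0.99505)² = 3.01740
Variance = 3.01740 / 9 = 0.33527
SE* = √0.33527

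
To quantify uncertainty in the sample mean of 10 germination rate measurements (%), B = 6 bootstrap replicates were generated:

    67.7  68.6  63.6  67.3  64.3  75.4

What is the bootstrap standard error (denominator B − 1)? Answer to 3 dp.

SE* = 4.208

Bootstrap SE is the standard deviation of the 6 replicate means.
Mean of replicates: (67.7 + 68.6 + 63.6 + 67.3 + 64.3 + 75.4) / 6 = 406.9000 / 6 = 67.8167
Sum of squared deviations: (−0.1167)² + (+0.7833)² + (−4.2167)² + (−0.5167)² + (−3.5167)² + (+7.5833)² = 88.5483
Variance = 88.5483 / 5 = 17.7097
SE* = √17.7097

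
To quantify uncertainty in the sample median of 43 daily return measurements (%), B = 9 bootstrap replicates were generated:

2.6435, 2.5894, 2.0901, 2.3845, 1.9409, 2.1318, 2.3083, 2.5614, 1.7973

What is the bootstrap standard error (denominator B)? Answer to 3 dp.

Bootstrap SE is the standard deviation of the 9 replicate medians.
Mean of replicates: (2.6435 + 2.5894 + 2.0901 + 2.3845 + 1.9409 + 2.1318 + 2.3083 + 2.5614 + 1.7973) / 9 = 20.44720 / 9 = 2.27191
Sum of squared deviations: (+0.37159)² + (+0.31749)² + (−0.18181)² + (+0.11259)² + (−0.33101)² + (−0.14011)² + (+0.03639)² + (+0.28949)² + (−0.47461)² = 0.72419
Variance = 0.72419 / 9 = 0.08047
SE* = √0.08047

SE* = 0.284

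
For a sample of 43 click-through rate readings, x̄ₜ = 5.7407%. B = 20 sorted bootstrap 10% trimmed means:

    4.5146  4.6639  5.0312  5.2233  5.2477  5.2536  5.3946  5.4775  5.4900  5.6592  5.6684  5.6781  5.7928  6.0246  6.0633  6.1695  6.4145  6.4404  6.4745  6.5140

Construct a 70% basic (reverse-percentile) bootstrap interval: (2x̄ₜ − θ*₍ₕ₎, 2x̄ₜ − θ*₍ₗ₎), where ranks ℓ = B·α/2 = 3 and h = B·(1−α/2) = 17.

(5.0669, 6.4502)

Percentile endpoints at ranks 3 and 17: θ*₍3₎ = 5.0312, θ*₍17₎ = 6.4145.
Basic interval reflects these around x̄ₜ:
  lower = 2 × 5.7407 − 6.4145 = 5.0669
  upper = 2 × 5.7407 − 5.0312 = 6.4502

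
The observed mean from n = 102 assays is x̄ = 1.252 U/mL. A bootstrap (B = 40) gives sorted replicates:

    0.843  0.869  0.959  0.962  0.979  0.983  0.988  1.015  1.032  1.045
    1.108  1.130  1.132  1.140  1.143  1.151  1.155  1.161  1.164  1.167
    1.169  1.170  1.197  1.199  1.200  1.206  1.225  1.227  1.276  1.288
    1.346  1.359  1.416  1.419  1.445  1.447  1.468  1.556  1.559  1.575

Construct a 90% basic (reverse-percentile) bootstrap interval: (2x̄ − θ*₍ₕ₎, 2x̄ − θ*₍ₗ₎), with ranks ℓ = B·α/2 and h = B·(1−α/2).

Percentile endpoints at ranks 2 and 38: θ*₍2₎ = 0.869, θ*₍38₎ = 1.556.
Basic interval reflects these around x̄:
  lower = 2 × 1.252 − 1.556 = 0.948
  upper = 2 × 1.252 − 0.869 = 1.635

(0.948, 1.635)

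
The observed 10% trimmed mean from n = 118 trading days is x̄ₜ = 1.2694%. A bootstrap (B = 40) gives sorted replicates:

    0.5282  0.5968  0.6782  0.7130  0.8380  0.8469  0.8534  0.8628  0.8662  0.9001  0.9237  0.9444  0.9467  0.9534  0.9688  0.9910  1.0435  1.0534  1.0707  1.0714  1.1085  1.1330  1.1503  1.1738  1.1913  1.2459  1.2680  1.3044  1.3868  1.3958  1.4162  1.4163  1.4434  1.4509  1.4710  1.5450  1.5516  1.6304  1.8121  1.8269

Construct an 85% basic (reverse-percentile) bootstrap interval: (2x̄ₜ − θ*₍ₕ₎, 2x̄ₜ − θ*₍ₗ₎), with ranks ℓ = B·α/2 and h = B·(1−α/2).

(0.9872, 1.8606)

Percentile endpoints at ranks 3 and 37: θ*₍3₎ = 0.6782, θ*₍37₎ = 1.5516.
Basic interval reflects these around x̄ₜ:
  lower = 2 × 1.2694 − 1.5516 = 0.9872
  upper = 2 × 1.2694 − 0.6782 = 1.8606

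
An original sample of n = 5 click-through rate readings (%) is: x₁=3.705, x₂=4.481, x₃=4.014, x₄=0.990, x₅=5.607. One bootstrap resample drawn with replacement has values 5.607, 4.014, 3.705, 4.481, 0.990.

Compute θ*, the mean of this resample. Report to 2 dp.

θ* = 3.76

Mean = (5.607 + 4.014 + 3.705 + 4.481 + 0.990) / 5 = 18.7970 / 5 = 3.76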